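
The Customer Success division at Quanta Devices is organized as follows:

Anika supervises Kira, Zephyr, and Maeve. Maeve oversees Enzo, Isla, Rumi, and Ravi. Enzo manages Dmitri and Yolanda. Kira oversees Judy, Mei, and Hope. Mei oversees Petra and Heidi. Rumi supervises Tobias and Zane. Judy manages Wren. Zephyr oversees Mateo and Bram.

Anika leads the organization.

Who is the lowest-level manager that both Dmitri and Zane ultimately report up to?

Dmitri's chain of managers is Enzo, Maeve, Anika. Zane's chain of managers is Rumi, Maeve, Anika. The first manager that appears in both chains is Maeve.

Maeve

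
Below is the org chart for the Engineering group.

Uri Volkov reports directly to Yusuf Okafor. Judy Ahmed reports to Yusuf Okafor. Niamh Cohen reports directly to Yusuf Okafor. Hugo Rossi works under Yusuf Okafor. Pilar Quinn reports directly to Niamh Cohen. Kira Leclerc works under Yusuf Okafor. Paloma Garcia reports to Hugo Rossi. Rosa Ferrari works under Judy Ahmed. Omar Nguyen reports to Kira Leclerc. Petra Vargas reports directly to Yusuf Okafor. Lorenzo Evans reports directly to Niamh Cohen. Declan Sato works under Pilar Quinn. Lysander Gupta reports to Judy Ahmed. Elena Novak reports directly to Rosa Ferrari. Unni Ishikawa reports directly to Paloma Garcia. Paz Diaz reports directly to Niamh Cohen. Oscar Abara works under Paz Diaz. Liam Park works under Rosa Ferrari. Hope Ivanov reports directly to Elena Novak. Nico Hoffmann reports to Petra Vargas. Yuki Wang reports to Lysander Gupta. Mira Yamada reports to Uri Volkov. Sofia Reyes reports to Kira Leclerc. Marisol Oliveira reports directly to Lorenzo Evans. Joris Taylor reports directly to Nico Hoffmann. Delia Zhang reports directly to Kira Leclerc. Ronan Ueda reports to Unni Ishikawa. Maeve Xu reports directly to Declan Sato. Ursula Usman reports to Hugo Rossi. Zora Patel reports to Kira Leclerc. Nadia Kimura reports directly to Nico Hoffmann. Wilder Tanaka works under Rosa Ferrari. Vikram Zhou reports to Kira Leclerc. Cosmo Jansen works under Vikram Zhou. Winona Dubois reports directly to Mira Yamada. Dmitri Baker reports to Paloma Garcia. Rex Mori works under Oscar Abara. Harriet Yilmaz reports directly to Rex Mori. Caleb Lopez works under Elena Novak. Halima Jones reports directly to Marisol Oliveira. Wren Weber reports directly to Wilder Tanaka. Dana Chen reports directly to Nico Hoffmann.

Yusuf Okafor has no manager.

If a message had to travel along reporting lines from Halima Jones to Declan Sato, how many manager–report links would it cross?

Halima Jones is 3 levels below Niamh Cohen, and Declan Sato is 2 levels below Niamh Cohen (their lowest common manager). The shortest path runs up from Halima Jones to Niamh Cohen and back down to Declan Sato: 3 + 2 = 5 links.

5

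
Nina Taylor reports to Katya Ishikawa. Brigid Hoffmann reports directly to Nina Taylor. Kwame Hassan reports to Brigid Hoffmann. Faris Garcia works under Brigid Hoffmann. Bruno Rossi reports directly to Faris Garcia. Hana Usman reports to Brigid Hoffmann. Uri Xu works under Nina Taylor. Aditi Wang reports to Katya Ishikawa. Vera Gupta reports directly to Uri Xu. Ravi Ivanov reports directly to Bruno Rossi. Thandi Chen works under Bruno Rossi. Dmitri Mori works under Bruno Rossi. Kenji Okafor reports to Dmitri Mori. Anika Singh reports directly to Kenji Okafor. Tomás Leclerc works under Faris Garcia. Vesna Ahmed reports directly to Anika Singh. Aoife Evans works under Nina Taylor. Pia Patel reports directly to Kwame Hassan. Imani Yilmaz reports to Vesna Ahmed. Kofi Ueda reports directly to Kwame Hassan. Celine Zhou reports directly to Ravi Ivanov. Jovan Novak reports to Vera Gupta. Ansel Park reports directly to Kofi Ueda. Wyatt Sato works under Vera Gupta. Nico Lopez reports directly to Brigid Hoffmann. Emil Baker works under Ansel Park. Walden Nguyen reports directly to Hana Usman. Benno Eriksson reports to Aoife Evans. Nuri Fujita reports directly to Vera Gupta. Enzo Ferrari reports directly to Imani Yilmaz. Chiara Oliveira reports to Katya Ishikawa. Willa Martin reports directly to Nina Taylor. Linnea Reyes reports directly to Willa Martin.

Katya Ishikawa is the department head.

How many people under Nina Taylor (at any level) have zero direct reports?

13

The people in Nina Taylor's organization with no one reporting to them are Linnea Reyes, Benno Eriksson, Nuri Fujita, Wyatt Sato, Jovan Novak, Nico Lopez, Walden Nguyen, Tomás Leclerc, Enzo Ferrari, Thandi Chen, Celine Zhou, Emil Baker, Pia Patel. That is 13.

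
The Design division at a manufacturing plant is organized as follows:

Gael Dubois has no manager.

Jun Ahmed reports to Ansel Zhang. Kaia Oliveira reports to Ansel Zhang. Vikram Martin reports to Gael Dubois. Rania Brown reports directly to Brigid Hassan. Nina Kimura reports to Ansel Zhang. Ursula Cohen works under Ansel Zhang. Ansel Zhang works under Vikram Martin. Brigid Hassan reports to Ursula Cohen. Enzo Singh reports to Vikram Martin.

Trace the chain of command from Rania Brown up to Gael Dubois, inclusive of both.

Rania Brown -> Brigid Hassan -> Ursula Cohen -> Ansel Zhang -> Vikram Martin -> Gael Dubois

Rania Brown reports to Brigid Hassan. Brigid Hassan reports to Ursula Cohen. Ursula Cohen reports to Ansel Zhang. Ansel Zhang reports to Vikram Martin. Vikram Martin reports to Gael Dubois. Gael Dubois is at the top.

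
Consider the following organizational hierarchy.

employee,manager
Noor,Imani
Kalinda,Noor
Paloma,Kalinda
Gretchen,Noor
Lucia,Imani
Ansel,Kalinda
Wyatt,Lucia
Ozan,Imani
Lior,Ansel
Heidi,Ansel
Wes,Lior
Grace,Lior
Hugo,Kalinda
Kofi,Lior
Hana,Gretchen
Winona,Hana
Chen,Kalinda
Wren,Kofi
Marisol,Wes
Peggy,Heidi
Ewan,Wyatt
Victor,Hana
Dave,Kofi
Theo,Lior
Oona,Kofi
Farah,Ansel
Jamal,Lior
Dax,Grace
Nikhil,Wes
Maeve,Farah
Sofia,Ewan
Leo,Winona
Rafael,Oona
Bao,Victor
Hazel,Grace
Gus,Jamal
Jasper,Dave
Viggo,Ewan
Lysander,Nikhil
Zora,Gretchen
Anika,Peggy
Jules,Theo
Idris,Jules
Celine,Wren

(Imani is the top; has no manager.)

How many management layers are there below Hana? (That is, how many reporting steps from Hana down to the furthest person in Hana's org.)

The longest chain under Hana runs Hana → Victor → Bao, which is 2 levels below Hana.

2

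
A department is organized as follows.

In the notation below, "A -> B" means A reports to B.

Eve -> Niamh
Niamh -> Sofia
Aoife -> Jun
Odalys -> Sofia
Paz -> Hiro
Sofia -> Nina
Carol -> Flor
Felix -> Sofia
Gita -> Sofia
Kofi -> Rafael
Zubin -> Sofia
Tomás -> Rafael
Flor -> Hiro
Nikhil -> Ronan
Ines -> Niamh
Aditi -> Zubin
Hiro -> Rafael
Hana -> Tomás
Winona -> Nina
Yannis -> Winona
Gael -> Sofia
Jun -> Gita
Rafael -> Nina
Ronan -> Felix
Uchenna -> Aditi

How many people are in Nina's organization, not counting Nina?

Nina directly manages Sofia, Winona, Rafael. Under Sofia: Odalys, Gita, Jun, Aoife, Gael, Niamh, Eve, Ines, Zubin, Aditi, Uchenna, Felix, Ronan, Nikhil (14). Under Winona: Yannis (1). Under Rafael: Kofi, Tomás, Hana, Hiro, Flor, Carol, Paz (7). So Nina's organization is 3 direct reports plus everyone under them: 15 + 2 + 8 = 25.

25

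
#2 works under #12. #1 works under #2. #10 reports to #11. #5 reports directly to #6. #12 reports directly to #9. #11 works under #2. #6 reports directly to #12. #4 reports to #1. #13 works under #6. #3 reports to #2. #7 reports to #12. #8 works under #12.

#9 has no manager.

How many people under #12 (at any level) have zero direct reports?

7

The people in #12's organization with no one reporting to them are #8, #7, #13, #5, #4, #3, #10. That is 7.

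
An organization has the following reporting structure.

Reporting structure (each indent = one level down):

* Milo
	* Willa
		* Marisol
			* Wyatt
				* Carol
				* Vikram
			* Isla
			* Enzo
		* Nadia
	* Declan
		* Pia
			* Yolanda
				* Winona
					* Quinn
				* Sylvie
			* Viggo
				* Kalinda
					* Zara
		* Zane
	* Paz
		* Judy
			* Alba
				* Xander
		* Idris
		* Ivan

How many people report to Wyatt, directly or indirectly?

2

Wyatt directly manages Carol, Vikram. Carol has no reports. Vikram has no reports. So Wyatt's organization is 2 direct reports plus everyone under them: 1 + 1 = 2.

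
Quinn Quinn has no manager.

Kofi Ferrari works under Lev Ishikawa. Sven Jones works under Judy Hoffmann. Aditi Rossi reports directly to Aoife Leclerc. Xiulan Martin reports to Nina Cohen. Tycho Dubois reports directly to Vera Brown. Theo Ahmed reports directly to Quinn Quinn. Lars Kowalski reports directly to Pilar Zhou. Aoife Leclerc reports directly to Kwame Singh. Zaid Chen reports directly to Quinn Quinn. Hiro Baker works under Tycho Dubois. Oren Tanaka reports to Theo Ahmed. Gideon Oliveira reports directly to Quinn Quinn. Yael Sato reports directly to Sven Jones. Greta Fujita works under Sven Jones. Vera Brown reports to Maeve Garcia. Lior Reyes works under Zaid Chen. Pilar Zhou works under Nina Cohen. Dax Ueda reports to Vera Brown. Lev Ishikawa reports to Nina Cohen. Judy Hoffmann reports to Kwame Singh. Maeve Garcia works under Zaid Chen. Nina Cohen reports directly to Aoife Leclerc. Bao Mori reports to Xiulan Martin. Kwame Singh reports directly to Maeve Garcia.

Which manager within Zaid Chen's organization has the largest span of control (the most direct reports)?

Direct-report counts within Zaid Chen's organization: Zaid Chen has 2; Maeve Garcia has 2; Vera Brown has 2; Tycho Dubois has 1; Kwame Singh has 2; Judy Hoffmann has 1; Sven Jones has 2; Aoife Leclerc has 2; Nina Cohen has 3; Lev Ishikawa has 1; Xiulan Martin has 1; Pilar Zhou has 1. The largest is 3, held by Nina Cohen.

Nina Cohen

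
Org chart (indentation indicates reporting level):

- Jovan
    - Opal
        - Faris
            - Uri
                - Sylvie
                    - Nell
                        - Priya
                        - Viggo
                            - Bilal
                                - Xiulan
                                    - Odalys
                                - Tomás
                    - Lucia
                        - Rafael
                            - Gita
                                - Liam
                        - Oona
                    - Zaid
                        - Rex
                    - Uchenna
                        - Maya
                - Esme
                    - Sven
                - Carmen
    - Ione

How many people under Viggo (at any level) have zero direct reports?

The people in Viggo's organization with no one reporting to them are Tomás, Odalys. That is 2.

2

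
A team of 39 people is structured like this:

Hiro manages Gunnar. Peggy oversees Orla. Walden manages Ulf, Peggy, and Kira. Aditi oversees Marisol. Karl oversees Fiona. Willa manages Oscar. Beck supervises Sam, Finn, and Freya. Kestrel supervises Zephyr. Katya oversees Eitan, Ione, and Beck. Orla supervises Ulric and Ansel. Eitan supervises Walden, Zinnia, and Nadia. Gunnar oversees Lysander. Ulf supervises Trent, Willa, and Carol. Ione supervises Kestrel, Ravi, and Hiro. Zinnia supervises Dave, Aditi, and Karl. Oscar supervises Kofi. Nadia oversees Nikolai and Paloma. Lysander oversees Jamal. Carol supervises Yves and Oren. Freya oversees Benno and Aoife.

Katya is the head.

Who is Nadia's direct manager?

Nadia reports directly to Eitan.

Eitan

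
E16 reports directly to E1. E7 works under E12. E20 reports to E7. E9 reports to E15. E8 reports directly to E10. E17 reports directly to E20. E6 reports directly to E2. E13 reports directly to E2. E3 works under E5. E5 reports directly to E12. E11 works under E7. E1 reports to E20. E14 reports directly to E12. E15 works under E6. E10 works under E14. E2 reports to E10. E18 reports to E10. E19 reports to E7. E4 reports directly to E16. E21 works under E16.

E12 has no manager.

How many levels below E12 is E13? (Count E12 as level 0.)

Chain from E13 up to E12: E13 → E2 → E10 → E14 → E12. That is 4 steps up, so E13 is 4 levels below E12.

4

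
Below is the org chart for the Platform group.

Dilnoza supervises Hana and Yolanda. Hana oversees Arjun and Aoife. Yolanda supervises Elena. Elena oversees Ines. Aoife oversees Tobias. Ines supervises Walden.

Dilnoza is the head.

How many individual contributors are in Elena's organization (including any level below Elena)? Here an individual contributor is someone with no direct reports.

1

The only person in Elena's organization with no one reporting to them is Walden. That is 1.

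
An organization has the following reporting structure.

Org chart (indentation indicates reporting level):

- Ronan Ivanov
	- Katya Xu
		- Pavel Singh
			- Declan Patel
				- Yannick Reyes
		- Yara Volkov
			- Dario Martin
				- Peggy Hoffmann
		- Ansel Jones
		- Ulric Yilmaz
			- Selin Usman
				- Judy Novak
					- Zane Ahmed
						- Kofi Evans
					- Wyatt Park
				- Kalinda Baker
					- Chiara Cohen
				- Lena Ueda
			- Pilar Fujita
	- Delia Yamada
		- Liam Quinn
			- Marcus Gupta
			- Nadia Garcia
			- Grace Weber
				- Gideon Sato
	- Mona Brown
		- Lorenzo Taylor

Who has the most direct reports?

Katya Xu

Direct-report counts: Ronan Ivanov has 3; Mona Brown has 1; Delia Yamada has 1; Liam Quinn has 3; Grace Weber has 1; Katya Xu has 4; Ulric Yilmaz has 2; Selin Usman has 3; Kalinda Baker has 1; Judy Novak has 2; Zane Ahmed has 1; Yara Volkov has 1; Dario Martin has 1; Pavel Singh has 1; Declan Patel has 1. The largest is 4, held by Katya Xu.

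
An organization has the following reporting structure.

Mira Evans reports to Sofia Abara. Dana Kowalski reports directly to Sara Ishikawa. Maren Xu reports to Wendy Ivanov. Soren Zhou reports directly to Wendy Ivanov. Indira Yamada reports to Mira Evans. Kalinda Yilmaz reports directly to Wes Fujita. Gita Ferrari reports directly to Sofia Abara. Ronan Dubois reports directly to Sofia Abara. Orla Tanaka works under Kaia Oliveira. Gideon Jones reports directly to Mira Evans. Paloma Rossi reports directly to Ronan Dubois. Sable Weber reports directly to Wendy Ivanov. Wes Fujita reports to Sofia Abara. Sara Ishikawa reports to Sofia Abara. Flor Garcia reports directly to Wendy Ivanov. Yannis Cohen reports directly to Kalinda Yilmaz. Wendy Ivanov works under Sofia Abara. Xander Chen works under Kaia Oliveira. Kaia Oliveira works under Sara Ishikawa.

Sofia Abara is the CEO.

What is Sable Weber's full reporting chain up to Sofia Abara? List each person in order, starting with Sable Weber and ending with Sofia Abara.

Sable Weber reports to Wendy Ivanov. Wendy Ivanov reports to Sofia Abara. Sofia Abara is at the top.

Sable Weber -> Wendy Ivanov -> Sofia Abara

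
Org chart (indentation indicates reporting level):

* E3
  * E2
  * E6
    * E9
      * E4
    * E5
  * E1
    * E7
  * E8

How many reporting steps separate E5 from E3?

Chain from E5 up to E3: E5 → E6 → E3. That is 2 steps up, so E5 is 2 levels below E3.

2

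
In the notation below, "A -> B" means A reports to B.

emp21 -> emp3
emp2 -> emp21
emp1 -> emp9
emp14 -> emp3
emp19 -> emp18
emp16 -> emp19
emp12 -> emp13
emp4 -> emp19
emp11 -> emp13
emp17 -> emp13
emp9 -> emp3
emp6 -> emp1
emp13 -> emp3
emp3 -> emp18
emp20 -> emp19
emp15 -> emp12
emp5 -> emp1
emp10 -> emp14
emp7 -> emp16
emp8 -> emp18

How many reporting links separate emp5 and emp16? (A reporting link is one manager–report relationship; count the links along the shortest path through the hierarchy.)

6

emp5 is 4 levels below emp18, and emp16 is 2 levels below emp18 (their lowest common manager). The shortest path runs up from emp5 to emp18 and back down to emp16: 4 + 2 = 6 links.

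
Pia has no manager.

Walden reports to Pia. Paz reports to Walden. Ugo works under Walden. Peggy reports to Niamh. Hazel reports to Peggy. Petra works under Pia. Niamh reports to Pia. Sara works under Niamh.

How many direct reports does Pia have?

3

Pia directly manages Niamh, Walden, Petra. That is 3 direct reports.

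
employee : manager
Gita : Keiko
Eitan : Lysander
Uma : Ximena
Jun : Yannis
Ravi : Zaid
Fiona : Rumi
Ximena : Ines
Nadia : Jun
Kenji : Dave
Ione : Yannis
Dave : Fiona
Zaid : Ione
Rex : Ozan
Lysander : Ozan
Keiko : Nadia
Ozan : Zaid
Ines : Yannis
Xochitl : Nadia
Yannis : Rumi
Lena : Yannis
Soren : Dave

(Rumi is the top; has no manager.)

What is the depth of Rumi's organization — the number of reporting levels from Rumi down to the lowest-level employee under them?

6

The longest chain under Rumi runs Rumi → Yannis → Ione → Zaid → Ozan → Lysander → Eitan, which is 6 levels below Rumi.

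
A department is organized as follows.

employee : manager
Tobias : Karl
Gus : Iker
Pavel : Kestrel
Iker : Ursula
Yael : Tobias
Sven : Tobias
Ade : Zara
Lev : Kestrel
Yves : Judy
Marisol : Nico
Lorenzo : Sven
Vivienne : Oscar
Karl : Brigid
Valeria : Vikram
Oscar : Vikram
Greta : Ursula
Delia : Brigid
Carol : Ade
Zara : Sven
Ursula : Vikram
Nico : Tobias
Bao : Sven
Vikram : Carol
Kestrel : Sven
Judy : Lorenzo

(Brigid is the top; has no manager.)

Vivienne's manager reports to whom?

Vikram

Vivienne reports to Oscar, and Oscar reports to Vikram. So Vivienne's skip-level manager is Vikram.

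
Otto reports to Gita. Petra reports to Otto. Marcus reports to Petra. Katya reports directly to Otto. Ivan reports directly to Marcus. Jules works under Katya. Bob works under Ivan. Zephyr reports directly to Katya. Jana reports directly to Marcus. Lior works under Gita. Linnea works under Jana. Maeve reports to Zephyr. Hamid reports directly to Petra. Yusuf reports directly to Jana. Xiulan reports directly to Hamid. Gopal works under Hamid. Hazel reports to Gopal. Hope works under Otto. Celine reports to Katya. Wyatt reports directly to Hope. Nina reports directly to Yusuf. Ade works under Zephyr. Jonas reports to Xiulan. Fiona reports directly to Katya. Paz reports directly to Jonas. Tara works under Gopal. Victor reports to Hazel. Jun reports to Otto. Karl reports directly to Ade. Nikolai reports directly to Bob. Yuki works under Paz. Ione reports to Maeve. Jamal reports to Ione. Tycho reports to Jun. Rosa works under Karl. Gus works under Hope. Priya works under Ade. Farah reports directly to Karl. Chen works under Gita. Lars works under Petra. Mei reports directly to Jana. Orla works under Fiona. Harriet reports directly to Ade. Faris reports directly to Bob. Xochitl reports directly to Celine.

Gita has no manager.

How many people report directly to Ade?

3

Ade directly manages Karl, Priya, Harriet. That is 3 direct reports.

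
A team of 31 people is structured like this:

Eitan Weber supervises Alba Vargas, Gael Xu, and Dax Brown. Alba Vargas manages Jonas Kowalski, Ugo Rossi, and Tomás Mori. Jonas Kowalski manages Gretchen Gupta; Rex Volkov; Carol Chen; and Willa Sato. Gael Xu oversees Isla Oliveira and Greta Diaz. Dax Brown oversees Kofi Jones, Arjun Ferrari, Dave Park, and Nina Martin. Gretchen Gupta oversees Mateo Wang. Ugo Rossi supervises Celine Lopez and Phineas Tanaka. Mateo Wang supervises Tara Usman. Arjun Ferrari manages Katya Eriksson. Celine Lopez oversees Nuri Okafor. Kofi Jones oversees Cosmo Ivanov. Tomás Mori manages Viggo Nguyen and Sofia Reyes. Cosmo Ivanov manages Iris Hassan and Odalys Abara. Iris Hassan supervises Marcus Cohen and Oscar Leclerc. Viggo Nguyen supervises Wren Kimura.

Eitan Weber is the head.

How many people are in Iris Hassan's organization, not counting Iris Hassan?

Iris Hassan directly manages Oscar Leclerc, Marcus Cohen. Oscar Leclerc has no reports. Marcus Cohen has no reports. So Iris Hassan's organization is 2 direct reports plus everyone under them: 1 + 1 = 2.

2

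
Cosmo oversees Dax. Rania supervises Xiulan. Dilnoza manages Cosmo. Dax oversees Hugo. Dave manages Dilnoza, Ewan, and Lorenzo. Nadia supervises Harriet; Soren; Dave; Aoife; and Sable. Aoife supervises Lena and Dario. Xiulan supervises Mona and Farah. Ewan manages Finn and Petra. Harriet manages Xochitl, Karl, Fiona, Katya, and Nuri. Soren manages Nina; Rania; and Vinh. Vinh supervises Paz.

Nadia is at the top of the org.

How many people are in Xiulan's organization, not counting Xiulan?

Xiulan directly manages Mona, Farah. Mona has no reports. Farah has no reports. So Xiulan's organization is 2 direct reports plus everyone under them: 1 + 1 = 2.

2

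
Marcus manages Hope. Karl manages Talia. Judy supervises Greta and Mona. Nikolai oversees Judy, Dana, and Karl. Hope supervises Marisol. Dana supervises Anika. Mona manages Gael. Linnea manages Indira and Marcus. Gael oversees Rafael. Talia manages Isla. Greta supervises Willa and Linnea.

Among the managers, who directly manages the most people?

Direct-report counts: Nikolai has 3; Karl has 1; Talia has 1; Dana has 1; Judy has 2; Mona has 1; Gael has 1; Greta has 2; Linnea has 2; Marcus has 1; Hope has 1. The largest is 3, held by Nikolai.

Nikolai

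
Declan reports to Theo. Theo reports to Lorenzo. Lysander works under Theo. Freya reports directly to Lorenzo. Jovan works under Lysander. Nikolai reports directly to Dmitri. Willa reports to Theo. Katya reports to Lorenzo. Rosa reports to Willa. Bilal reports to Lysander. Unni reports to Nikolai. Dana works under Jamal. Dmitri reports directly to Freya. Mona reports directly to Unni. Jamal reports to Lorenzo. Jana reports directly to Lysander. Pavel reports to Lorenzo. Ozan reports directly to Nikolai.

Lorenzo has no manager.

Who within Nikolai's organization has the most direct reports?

Direct-report counts within Nikolai's organization: Nikolai has 2; Unni has 1. The largest is 2, held by Nikolai.

Nikolai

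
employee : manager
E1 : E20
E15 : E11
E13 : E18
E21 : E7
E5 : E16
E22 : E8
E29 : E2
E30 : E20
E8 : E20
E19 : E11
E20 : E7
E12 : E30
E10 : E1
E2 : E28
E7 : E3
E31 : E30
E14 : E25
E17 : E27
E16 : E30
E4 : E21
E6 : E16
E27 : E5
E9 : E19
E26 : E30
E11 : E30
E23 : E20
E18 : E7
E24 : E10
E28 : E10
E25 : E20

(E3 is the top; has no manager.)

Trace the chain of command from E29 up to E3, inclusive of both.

E29 reports to E2. E2 reports to E28. E28 reports to E10. E10 reports to E1. E1 reports to E20. E20 reports to E7. E7 reports to E3. E3 is at the top.

E29 -> E2 -> E28 -> E10 -> E1 -> E20 -> E7 -> E3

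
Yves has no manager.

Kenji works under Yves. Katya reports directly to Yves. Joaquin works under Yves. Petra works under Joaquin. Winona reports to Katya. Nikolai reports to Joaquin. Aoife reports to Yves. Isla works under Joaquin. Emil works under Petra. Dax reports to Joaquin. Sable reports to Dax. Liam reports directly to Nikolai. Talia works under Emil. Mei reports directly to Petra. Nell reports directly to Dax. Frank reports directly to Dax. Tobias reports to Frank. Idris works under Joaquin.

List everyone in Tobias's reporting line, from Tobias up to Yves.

Tobias reports to Frank. Frank reports to Dax. Dax reports to Joaquin. Joaquin reports to Yves. Yves is at the top.

Tobias -> Frank -> Dax -> Joaquin -> Yves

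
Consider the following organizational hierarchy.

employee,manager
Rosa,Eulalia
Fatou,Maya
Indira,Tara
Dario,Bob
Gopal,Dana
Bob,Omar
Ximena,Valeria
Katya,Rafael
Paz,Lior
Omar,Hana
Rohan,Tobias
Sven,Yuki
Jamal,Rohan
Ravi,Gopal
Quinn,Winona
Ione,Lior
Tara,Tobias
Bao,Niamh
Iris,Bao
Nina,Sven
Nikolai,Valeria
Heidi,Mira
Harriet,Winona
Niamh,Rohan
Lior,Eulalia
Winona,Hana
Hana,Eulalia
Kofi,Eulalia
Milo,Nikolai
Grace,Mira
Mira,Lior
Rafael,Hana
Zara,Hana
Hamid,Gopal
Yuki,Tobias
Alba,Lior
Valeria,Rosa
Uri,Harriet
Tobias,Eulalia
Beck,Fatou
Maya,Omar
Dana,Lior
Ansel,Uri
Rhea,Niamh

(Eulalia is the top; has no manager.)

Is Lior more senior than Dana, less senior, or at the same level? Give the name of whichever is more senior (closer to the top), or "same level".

Lior

Lior is 1 level below Eulalia; Dana is 2. Lior is higher.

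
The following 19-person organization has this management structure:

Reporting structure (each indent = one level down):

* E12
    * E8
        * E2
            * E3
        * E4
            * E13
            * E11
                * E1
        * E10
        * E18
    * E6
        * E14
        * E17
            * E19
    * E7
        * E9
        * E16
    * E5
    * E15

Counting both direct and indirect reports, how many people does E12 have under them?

E12 directly manages E8, E6, E7, E5, E15. Under E8: E18, E10, E4, E11, E1, E13, E2, E3 (8). Under E6: E17, E19, E14 (3). Under E7: E16, E9 (2). E5 has no reports. E15 has no reports. So E12's organization is 5 direct reports plus everyone under them: 9 + 4 + 3 + 1 + 1 = 18.

18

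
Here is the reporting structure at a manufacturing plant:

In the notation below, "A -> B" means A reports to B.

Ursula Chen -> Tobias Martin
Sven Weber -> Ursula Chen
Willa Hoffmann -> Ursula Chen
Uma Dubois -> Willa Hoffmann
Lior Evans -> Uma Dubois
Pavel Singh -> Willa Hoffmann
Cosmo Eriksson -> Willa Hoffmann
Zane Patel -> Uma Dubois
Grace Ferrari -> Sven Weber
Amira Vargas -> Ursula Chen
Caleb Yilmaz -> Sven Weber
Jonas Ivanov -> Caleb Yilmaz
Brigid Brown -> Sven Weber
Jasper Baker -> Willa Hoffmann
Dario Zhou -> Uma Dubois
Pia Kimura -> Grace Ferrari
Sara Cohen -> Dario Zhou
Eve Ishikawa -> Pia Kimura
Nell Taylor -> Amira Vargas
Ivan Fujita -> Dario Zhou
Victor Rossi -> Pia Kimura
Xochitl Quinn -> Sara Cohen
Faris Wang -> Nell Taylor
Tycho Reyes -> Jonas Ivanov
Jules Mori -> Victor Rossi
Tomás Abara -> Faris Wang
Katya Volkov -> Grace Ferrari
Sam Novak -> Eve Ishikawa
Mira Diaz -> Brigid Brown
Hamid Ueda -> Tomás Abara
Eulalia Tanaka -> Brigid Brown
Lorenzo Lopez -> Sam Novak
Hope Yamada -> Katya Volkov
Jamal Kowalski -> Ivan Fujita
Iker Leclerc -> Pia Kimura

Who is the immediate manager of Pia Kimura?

Pia Kimura reports directly to Grace Ferrari.

Grace Ferrari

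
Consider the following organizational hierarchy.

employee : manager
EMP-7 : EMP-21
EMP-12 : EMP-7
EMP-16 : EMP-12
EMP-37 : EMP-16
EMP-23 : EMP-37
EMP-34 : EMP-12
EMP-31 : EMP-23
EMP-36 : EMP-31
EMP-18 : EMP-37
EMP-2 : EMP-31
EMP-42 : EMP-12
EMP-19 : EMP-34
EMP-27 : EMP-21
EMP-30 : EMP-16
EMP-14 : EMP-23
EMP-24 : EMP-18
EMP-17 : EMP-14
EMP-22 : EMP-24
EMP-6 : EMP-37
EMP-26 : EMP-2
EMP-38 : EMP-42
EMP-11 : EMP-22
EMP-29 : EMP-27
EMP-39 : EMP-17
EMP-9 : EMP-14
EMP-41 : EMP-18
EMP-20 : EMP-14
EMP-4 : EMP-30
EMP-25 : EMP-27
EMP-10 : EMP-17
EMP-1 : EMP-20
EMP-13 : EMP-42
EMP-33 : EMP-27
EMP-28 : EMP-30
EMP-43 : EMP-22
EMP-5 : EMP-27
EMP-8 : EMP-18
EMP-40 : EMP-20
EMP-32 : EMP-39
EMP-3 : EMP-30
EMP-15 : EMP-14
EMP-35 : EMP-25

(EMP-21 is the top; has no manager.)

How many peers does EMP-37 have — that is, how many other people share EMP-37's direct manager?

1

EMP-37 reports to EMP-16. EMP-16's other direct reports are EMP-30 — 1 peer.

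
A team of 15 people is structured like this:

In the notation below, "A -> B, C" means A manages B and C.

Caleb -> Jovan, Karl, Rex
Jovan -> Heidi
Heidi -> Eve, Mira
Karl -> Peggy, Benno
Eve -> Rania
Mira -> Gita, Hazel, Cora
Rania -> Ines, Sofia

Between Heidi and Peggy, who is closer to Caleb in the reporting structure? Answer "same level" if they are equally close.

same level

Both Heidi and Peggy are 2 levels below Caleb.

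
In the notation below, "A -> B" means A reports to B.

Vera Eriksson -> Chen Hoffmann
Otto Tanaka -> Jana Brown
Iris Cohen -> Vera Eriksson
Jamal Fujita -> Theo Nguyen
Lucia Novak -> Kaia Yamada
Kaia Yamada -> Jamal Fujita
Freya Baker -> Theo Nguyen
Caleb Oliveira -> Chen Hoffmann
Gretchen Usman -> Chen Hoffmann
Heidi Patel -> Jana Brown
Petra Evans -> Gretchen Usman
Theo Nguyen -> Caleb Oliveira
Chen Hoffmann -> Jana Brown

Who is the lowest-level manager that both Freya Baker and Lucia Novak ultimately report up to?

Freya Baker's chain of managers is Theo Nguyen, Caleb Oliveira, Chen Hoffmann, Jana Brown. Lucia Novak's chain of managers is Kaia Yamada, Jamal Fujita, Theo Nguyen, Caleb Oliveira, Chen Hoffmann, Jana Brown. The first manager that appears in both chains is Theo Nguyen.

Theo Nguyen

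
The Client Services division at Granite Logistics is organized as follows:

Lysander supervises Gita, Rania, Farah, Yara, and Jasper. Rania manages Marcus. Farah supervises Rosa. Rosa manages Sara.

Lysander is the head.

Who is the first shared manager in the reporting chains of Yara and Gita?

Lysander

Yara's chain of managers is Lysander. Gita's chain of managers is Lysander. The first manager that appears in both chains is Lysander.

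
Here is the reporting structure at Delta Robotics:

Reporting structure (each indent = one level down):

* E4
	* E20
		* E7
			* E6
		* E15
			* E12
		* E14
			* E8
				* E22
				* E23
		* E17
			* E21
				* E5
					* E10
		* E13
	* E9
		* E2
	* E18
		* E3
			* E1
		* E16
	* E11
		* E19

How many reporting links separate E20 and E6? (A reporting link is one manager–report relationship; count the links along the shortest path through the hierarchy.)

2

E6 is in E20's organization: the chain from E6 up to E20 is E6 → E7 → E20, which is 2 links.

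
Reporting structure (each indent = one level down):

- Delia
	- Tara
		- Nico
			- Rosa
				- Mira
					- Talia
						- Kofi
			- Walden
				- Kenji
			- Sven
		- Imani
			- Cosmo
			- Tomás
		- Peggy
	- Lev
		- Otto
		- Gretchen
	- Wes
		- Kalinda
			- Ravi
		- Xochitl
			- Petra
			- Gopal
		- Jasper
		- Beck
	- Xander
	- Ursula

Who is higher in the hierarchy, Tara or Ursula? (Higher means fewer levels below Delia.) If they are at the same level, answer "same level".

Both Tara and Ursula are 1 level below Delia.

same level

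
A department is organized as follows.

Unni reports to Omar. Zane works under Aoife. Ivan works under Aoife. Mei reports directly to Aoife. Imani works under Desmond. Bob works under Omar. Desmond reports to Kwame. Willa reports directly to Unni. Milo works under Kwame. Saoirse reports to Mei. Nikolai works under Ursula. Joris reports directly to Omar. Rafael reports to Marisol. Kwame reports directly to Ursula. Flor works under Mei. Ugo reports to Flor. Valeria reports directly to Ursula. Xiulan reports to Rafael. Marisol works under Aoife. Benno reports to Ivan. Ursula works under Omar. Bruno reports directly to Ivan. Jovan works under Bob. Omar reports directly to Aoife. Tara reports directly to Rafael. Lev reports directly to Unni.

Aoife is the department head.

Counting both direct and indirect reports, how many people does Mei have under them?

3

Mei directly manages Flor, Saoirse. Under Flor: Ugo (1). Saoirse has no reports. So Mei's organization is 2 direct reports plus everyone under them: 2 + 1 = 3.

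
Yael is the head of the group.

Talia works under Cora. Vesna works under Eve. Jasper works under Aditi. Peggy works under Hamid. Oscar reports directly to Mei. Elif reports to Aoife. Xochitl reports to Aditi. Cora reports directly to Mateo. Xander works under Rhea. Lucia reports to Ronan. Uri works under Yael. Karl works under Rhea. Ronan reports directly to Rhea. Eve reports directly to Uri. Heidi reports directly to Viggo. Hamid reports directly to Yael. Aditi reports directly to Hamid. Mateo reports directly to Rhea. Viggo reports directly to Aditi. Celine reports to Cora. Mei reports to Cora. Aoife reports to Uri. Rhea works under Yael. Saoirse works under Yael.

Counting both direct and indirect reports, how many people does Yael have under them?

24

Yael directly manages Uri, Rhea, Hamid, Saoirse. Under Uri: Aoife, Elif, Eve, Vesna (4). Under Rhea: Karl, Ronan, Lucia, Xander, Mateo, Cora, Celine, Talia, Mei, Oscar (10). Under Hamid: Aditi, Xochitl, Viggo, Heidi, Jasper, Peggy (6). Saoirse has no reports. So Yael's organization is 4 direct reports plus everyone under them: 5 + 11 + 7 + 1 = 24.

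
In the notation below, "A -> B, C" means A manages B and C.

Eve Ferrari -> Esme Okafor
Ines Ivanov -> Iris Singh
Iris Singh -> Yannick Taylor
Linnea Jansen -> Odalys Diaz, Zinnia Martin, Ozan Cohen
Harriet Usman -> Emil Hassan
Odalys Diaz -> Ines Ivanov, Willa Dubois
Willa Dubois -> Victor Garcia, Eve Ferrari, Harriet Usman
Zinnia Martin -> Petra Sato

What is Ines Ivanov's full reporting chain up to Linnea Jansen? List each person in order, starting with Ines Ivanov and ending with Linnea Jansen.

Ines Ivanov -> Odalys Diaz -> Linnea Jansen

Ines Ivanov reports to Odalys Diaz. Odalys Diaz reports to Linnea Jansen. Linnea Jansen is at the top.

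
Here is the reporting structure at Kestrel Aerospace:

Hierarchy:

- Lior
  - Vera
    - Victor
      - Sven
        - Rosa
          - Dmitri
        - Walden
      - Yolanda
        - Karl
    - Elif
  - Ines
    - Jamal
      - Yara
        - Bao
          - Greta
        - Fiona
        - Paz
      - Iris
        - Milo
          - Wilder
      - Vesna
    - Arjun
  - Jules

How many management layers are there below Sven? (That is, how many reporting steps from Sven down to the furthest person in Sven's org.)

The longest chain under Sven runs Sven → Rosa → Dmitri, which is 2 levels below Sven.

2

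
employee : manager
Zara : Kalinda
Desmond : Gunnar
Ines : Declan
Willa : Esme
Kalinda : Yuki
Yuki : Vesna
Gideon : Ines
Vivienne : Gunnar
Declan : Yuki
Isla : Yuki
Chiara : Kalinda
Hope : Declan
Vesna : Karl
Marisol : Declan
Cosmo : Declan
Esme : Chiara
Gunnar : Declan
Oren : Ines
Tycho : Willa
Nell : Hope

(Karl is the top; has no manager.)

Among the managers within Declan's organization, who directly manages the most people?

Direct-report counts within Declan's organization: Declan has 5; Hope has 1; Gunnar has 2; Ines has 2. The largest is 5, held by Declan.

Declan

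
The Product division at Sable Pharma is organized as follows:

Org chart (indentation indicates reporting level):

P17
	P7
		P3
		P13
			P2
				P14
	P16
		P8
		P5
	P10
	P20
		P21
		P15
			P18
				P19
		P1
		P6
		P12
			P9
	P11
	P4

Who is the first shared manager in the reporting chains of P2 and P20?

P17

P2's chain of managers is P13, P7, P17. P20's chain of managers is P17. The first manager that appears in both chains is P17.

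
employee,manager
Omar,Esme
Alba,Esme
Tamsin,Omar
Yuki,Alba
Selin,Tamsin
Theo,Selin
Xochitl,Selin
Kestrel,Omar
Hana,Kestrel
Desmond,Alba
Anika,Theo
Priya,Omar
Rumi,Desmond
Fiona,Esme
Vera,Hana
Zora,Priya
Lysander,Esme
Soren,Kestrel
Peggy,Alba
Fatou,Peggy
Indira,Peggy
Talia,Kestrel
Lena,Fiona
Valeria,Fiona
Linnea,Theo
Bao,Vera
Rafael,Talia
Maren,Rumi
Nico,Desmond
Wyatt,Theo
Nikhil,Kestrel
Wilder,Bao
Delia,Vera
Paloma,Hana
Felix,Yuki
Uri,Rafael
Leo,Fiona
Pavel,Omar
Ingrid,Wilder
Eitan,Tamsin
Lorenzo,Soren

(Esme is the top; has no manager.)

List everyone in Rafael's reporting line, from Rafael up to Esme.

Rafael reports to Talia. Talia reports to Kestrel. Kestrel reports to Omar. Omar reports to Esme. Esme is at the top.

Rafael -> Talia -> Kestrel -> Omar -> Esme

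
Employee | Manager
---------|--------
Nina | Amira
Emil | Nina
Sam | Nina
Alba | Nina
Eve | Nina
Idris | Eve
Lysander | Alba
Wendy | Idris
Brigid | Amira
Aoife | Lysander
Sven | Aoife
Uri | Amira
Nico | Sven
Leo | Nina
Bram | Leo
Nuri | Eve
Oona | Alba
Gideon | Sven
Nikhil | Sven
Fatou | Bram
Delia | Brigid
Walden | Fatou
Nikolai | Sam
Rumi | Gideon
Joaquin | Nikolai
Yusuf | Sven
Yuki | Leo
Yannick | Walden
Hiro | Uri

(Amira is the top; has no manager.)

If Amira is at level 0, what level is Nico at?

Chain from Nico up to Amira: Nico → Sven → Aoife → Lysander → Alba → Nina → Amira. That is 6 steps up, so Nico is 6 levels below Amira.

6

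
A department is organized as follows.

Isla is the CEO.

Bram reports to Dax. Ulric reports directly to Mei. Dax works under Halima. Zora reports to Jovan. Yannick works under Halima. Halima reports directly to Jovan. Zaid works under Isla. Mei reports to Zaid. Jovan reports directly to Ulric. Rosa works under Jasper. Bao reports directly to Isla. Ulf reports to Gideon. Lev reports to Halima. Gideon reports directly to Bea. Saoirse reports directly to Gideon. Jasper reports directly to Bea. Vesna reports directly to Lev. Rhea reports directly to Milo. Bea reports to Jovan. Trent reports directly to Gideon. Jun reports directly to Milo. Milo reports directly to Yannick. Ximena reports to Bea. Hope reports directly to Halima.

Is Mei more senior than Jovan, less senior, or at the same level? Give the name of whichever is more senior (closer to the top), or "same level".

Mei is 2 levels below Isla; Jovan is 4. Mei is higher.

Mei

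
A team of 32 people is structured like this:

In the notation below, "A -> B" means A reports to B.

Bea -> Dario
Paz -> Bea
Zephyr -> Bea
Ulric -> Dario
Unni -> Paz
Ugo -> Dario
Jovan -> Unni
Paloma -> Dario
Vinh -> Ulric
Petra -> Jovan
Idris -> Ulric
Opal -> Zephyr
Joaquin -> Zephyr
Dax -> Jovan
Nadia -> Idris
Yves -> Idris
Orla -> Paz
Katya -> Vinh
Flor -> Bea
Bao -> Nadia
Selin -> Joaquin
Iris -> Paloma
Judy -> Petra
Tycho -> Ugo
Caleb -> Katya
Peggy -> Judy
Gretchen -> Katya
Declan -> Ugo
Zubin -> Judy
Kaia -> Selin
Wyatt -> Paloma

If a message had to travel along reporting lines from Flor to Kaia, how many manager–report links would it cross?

5

Flor is 1 level below Bea, and Kaia is 4 levels below Bea (their lowest common manager). The shortest path runs up from Flor to Bea and back down to Kaia: 1 + 4 = 5 links.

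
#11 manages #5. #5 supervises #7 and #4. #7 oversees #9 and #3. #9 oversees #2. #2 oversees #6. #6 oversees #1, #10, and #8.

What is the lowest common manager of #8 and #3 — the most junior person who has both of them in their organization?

#7

#8's chain of managers is #6, #2, #9, #7, #5, #11. #3's chain of managers is #7, #5, #11. The first manager that appears in both chains is #7.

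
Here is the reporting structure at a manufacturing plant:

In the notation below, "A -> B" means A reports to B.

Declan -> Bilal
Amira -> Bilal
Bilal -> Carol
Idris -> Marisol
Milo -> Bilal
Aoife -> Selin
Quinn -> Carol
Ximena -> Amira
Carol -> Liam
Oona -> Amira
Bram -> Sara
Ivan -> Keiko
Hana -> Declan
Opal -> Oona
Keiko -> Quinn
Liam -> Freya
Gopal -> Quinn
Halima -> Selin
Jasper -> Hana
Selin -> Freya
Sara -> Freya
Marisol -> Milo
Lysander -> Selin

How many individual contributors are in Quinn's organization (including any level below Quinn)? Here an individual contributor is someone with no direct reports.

2

The people in Quinn's organization with no one reporting to them are Gopal, Ivan. That is 2.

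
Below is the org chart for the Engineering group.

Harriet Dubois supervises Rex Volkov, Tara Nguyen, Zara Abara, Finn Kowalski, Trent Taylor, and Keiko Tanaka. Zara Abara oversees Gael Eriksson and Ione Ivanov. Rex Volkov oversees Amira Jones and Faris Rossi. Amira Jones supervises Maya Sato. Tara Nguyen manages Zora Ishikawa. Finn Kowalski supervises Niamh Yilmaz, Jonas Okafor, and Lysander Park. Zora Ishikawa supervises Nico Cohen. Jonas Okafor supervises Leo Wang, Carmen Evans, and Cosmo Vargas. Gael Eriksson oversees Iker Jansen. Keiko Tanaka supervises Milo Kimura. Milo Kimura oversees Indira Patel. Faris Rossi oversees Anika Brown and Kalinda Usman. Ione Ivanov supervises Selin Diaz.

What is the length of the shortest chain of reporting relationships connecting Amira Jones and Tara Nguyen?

Amira Jones is 2 levels below Harriet Dubois, and Tara Nguyen is 1 level below Harriet Dubois (their lowest common manager). The shortest path runs up from Amira Jones to Harriet Dubois and back down to Tara Nguyen: 2 + 1 = 3 links.

3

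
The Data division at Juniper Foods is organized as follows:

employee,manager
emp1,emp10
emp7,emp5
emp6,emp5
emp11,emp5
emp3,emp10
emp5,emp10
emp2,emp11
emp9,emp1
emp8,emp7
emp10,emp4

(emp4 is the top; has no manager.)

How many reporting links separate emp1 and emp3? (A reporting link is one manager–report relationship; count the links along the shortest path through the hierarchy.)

2

emp1 is 1 level below emp10, and emp3 is 1 level below emp10 (their lowest common manager). The shortest path runs up from emp1 to emp10 and back down to emp3: 1 + 1 = 2 links.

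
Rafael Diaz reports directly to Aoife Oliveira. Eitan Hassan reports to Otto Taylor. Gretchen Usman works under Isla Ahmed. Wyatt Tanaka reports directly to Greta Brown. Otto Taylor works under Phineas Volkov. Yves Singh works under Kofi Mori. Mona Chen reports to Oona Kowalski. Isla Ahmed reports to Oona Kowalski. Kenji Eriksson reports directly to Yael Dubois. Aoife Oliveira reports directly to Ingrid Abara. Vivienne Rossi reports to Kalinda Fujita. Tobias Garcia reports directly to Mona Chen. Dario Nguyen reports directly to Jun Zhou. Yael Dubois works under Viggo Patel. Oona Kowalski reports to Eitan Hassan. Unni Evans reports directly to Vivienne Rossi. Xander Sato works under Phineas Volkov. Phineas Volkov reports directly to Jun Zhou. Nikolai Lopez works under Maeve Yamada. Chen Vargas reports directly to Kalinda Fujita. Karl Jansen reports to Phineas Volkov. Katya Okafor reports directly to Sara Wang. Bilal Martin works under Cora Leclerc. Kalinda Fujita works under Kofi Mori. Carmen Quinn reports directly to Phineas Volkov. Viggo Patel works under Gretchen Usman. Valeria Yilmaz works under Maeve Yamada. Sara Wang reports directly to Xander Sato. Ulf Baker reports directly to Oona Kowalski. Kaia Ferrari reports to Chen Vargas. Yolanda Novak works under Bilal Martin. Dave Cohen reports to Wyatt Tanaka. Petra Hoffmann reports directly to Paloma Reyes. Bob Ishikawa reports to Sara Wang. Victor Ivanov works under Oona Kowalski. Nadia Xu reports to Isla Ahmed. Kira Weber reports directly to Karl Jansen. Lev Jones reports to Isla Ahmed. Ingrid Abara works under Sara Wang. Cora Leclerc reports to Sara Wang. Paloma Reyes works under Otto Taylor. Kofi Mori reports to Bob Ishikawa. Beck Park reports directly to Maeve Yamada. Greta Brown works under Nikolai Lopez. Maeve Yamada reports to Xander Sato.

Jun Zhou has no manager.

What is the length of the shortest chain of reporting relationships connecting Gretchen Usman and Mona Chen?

Gretchen Usman is 2 levels below Oona Kowalski, and Mona Chen is 1 level below Oona Kowalski (their lowest common manager). The shortest path runs up from Gretchen Usman to Oona Kowalski and back down to Mona Chen: 2 + 1 = 3 links.

3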